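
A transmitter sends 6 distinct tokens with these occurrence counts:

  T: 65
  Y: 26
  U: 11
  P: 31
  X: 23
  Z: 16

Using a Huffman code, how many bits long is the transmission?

Merge the two smallest weights repeatedly:
U(11) + Z(16) → 27
X(23) + Y(26) → 49
27 + P(31) → 58
49 + 58 → 107
T(65) + 107 → 172
Each symbol's bit-cost is frequency × depth; summing gives 413 bits (equivalently 27 + 49 + 58 + 107 + 172).

413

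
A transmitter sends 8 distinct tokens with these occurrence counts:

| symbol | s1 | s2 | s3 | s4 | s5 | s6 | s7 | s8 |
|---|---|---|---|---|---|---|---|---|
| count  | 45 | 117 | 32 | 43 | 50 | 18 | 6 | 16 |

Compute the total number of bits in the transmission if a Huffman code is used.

876

Greedily combine the two least-frequent nodes:
s7(6) + s8(16) → 22
s6(18) + 22 → 40
s3(32) + 40 → 72
s4(43) + s1(45) → 88
s5(50) + 72 → 122
88 + s2(117) → 205
122 + 205 → 327
The encoded length is the sum of every internal node's weight: 22 + 40 + 72 + 88 + 122 + 205 + 327 = 876 bits.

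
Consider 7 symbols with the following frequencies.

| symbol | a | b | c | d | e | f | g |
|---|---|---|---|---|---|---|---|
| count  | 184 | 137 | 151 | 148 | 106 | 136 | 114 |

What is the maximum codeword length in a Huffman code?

Merge the two lowest-weight nodes at each step:
e(106) + g(114) → 220
f(136) + b(137) → 273
d(148) + c(151) → 299
a(184) + 220 → 404
273 + 299 → 572
404 + 572 → 976
The first pair merged (e, g) ends up deepest, at depth 3.

3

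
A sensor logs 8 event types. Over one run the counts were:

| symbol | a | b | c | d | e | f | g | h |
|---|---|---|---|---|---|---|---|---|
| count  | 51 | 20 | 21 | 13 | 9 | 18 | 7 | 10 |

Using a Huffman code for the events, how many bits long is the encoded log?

Build the Huffman tree bottom-up:
combine g(7), e(9) → 16
combine h(10), d(13) → 23
combine 16, f(18) → 34
combine b(20), c(21) → 41
combine 23, 34 → 57
combine 41, a(51) → 92
combine 57, 92 → 149
The encoded length is the sum of every internal node's weight: 16 + 23 + 34 + 41 + 57 + 92 + 149 = 412 bits.

412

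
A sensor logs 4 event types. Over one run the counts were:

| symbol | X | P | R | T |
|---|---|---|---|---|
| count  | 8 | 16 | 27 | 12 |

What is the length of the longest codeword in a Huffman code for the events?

3

Merge the two lowest-weight nodes at each step:
X(8) + T(12) → 20
P(16) + 20 → 36
R(27) + 36 → 63
The first pair merged (X, T) ends up deepest, at depth 3.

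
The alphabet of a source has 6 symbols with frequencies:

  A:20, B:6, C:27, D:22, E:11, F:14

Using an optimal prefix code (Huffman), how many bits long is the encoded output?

248

Greedily combine the two least-frequent nodes:
merge B(6) and E(11): 17
merge F(14) and 17: 31
merge A(20) and D(22): 42
merge C(27) and 31: 58
merge 42 and 58: 100
The encoded length is the sum of every internal node's weight: 17 + 31 + 42 + 58 + 100 = 248 bits.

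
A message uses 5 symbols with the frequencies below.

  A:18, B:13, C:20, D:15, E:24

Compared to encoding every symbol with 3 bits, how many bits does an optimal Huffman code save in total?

62

Fixed-length: 3 bits × 90 symbols = 270 bits.
Huffman merges:
combine B(13), D(15) → 28
combine A(18), C(20) → 38
combine E(24), 28 → 52
combine 38, 52 → 90
Huffman total = 28 + 38 + 52 + 90 = 208 bits.
Saving = 270 − 208 = 62 bits.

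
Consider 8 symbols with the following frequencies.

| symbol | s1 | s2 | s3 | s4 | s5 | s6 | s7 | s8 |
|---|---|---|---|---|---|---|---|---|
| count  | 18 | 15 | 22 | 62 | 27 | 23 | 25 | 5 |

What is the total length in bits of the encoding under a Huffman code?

549

Greedily combine the two least-frequent nodes:
combine s8(5), s2(15) → 20
combine s1(18), 20 → 38
combine s3(22), s6(23) → 45
combine s7(25), s5(27) → 52
combine 38, 45 → 83
combine 52, s4(62) → 114
combine 83, 114 → 197
The encoded length is the sum of every internal node's weight: 20 + 38 + 45 + 52 + 83 + 114 + 197 = 549 bits.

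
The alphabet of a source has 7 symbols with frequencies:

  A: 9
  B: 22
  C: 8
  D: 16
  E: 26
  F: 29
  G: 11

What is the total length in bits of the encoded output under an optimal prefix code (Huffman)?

Greedily combine the two least-frequent nodes:
C(8) + A(9) → 17
G(11) + D(16) → 27
17 + B(22) → 39
E(26) + 27 → 53
F(29) + 39 → 68
53 + 68 → 121
The encoded length is the sum of every internal node's weight: 17 + 27 + 39 + 53 + 68 + 121 = 325 bits.

325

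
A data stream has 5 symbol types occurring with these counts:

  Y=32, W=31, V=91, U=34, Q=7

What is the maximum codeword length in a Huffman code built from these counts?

3

Merge the two lowest-weight nodes at each step:
combine Q(7), W(31) → 38
combine Y(32), U(34) → 66
combine 38, 66 → 104
combine V(91), 104 → 195
Maximum depth reached is 3.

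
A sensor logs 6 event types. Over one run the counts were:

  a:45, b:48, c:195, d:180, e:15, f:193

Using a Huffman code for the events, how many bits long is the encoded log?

1520

Merge the two smallest weights repeatedly:
e(15) + a(45) → 60
b(48) + 60 → 108
108 + d(180) → 288
f(193) + c(195) → 388
288 + 388 → 676
The encoded length is the sum of every internal node's weight: 60 + 108 + 288 + 388 + 676 = 1520 bits.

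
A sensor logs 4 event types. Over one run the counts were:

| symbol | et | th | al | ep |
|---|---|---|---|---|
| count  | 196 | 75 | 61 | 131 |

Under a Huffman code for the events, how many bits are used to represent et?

Build the tree from the bottom:
al(61) + th(75) → 136
ep(131) + 136 → 267
et(196) + 267 → 463
et sits one level below the root: a 1-bit codeword.

1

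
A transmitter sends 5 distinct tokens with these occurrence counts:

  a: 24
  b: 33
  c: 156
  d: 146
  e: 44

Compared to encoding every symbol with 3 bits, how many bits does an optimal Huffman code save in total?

401

Fixed-length: 3 bits × 403 symbols = 1209 bits.
Huffman merges:
a(24) + b(33) → 57
e(44) + 57 → 101
101 + d(146) → 247
c(156) + 247 → 403
Huffman total = 57 + 101 + 247 + 403 = 808 bits.
Saving = 1209 − 808 = 401 bits.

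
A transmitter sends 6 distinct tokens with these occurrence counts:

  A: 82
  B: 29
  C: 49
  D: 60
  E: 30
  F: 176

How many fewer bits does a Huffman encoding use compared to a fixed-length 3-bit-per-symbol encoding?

293

Fixed-length: 3 bits × 426 symbols = 1278 bits.
Huffman merges:
merge B(29) and E(30): 59
merge C(49) and 59: 108
merge D(60) and A(82): 142
merge 108 and 142: 250
merge F(176) and 250: 426
Huffman total = 59 + 108 + 142 + 250 + 426 = 985 bits.
Saving = 1278 − 985 = 293 bits.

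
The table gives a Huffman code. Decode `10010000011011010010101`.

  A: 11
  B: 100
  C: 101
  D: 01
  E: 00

Read left to right; each codeword is recognised as soon as it completes (prefix code):
  100→B | 100→B | 00→E | 01→D | 101→C | 101→C | 00→E | 101→C | 01→D
Decoded message: BBEDCCECD

BBEDCCECD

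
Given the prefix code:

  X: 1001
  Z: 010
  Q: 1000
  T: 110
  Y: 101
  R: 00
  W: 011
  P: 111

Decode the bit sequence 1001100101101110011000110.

XXWWXQT

Read left to right; each codeword is recognised as soon as it completes (prefix code):
  1001→X | 1001→X | 011→W | 011→W | 1001→X | 1000→Q | 110→T
Decoded message: XXWWXQT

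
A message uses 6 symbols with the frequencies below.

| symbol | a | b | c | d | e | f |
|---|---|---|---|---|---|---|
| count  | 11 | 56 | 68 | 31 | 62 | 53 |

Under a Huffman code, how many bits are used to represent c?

2

Build the tree from the bottom:
a(11) + d(31) → 42
42 + f(53) → 95
b(56) + e(62) → 118
c(68) + 95 → 163
118 + 163 → 281
The subtree containing c is merged 2 times, so code length = 2.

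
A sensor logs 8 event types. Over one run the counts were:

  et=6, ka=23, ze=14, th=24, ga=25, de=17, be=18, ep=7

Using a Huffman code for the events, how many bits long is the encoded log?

Greedily combine the two least-frequent nodes:
merge et(6) and ep(7): 13
merge 13 and ze(14): 27
merge de(17) and be(18): 35
merge ka(23) and th(24): 47
merge ga(25) and 27: 52
merge 35 and 47: 82
merge 52 and 82: 134
The encoded length is the sum of every internal node's weight: 13 + 27 + 35 + 47 + 52 + 82 + 134 = 390 bits.

390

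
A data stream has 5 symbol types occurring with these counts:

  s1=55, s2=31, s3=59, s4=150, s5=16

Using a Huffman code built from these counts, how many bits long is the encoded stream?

Greedily combine the two least-frequent nodes:
s5(16) + s2(31) → 47
47 + s1(55) → 102
s3(59) + 102 → 161
s4(150) + 161 → 311
Total encoded bits = sum of merged weights = 47 + 102 + 161 + 311 = 621.

621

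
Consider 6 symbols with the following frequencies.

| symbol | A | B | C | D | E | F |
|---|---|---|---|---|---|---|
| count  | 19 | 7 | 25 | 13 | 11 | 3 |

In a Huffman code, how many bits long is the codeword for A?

Huffman merges, smallest pair first:
F(3) + B(7) → 10
10 + E(11) → 21
D(13) + A(19) → 32
21 + C(25) → 46
32 + 46 → 78
A sits 2 levels below the root, so its codeword is 2 bits.

2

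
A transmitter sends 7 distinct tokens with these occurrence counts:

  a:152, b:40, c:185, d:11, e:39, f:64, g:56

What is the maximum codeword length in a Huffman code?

Merge the two lowest-weight nodes at each step:
d(11) + e(39) → 50
b(40) + 50 → 90
g(56) + f(64) → 120
90 + 120 → 210
a(152) + c(185) → 337
210 + 337 → 547
The rarest symbols sit at the bottom; the longest codeword is 4 bits.

4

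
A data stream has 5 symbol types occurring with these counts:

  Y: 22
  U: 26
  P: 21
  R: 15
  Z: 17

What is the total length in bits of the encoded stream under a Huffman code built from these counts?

Greedily combine the two least-frequent nodes:
merge R(15) and Z(17): 32
merge P(21) and Y(22): 43
merge U(26) and 32: 58
merge 43 and 58: 101
The encoded length is the sum of every internal node's weight: 32 + 43 + 58 + 101 = 234 bits.

234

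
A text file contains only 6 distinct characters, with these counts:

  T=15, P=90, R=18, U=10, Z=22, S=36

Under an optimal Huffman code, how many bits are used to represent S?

3

Huffman merges, smallest pair first:
merge U(10) and T(15): 25
merge R(18) and Z(22): 40
merge 25 and S(36): 61
merge 40 and 61: 101
merge P(90) and 101: 191
S's leaf is at depth 3, giving a 3-bit codeword.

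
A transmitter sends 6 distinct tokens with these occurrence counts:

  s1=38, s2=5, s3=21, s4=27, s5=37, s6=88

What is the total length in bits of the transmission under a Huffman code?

498

Merge the two smallest weights repeatedly:
s2(5) + s3(21) → 26
26 + s4(27) → 53
s5(37) + s1(38) → 75
53 + 75 → 128
s6(88) + 128 → 216
The encoded length is the sum of every internal node's weight: 26 + 53 + 75 + 128 + 216 = 498 bits.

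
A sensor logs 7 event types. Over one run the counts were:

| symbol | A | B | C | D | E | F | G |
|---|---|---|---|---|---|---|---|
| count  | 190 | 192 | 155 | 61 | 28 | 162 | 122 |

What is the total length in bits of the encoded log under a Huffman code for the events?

Merge the two smallest weights repeatedly:
combine E(28), D(61) → 89
combine 89, G(122) → 211
combine C(155), F(162) → 317
combine A(190), B(192) → 382
combine 211, 317 → 528
combine 382, 528 → 910
Each symbol's bit-cost is frequency × depth; summing gives 2437 bits (equivalently 89 + 211 + 317 + 382 + 528 + 910).

2437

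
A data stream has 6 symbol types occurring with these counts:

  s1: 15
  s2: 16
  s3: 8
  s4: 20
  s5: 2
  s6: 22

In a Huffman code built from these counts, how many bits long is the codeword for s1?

Build the tree from the bottom:
s5(2) + s3(8) → 10
10 + s1(15) → 25
s2(16) + s4(20) → 36
s6(22) + 25 → 47
36 + 47 → 83
The subtree containing s1 is merged 3 times, so code length = 3.

3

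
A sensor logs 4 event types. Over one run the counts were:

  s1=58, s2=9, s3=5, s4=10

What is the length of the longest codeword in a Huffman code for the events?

Merge the two lowest-weight nodes at each step:
merge s3(5) and s2(9): 14
merge s4(10) and 14: 24
merge 24 and s1(58): 82
Maximum depth reached is 3.

3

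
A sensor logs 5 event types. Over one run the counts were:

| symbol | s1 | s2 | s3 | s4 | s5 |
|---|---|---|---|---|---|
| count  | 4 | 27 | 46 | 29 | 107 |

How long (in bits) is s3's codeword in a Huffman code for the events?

Build the tree from the bottom:
s1(4) + s2(27) → 31
s4(29) + 31 → 60
s3(46) + 60 → 106
106 + s5(107) → 213
s3's leaf is at depth 2, giving a 2-bit codeword.

2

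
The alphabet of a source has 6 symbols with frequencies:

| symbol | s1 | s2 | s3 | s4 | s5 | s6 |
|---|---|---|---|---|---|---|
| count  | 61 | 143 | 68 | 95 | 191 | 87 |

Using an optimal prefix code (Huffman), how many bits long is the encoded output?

Greedily combine the two least-frequent nodes:
s1(61) + s3(68) → 129
s6(87) + s4(95) → 182
129 + s2(143) → 272
182 + s5(191) → 373
272 + 373 → 645
Each symbol's bit-cost is frequency × depth; summing gives 1601 bits (equivalently 129 + 182 + 272 + 373 + 645).

1601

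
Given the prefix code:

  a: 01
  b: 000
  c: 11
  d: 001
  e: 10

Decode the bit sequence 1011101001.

Read left to right; each codeword is recognised as soon as it completes (prefix code):
  10→e | 11→c | 10→e | 10→e | 01→a
Decoded message: eceea

eceea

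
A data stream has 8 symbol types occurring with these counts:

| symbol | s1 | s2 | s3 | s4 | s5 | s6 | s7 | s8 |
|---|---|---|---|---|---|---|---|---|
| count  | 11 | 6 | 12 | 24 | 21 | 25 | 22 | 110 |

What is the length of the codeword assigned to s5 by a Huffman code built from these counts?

4

Huffman merges, smallest pair first:
merge s2(6) and s1(11): 17
merge s3(12) and 17: 29
merge s5(21) and s7(22): 43
merge s4(24) and s6(25): 49
merge 29 and 43: 72
merge 49 and 72: 121
merge s8(110) and 121: 231
s5's leaf is at depth 4, giving a 4-bit codeword.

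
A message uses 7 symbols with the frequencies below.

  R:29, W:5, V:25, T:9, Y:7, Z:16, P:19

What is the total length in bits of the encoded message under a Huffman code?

Merge the two smallest weights repeatedly:
merge W(5) and Y(7): 12
merge T(9) and 12: 21
merge Z(16) and P(19): 35
merge 21 and V(25): 46
merge R(29) and 35: 64
merge 46 and 64: 110
Total encoded bits = sum of merged weights = 12 + 21 + 35 + 46 + 64 + 110 = 288.

288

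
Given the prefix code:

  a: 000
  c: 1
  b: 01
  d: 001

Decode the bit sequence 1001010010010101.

Read left to right; each codeword is recognised as soon as it completes (prefix code):
  1→c | 001→d | 01→b | 001→d | 001→d | 01→b | 01→b
Decoded message: cdbddbb

cdbddbb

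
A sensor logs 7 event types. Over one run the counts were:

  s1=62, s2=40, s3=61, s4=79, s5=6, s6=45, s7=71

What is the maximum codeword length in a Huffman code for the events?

Merge the two lowest-weight nodes at each step:
s5(6) + s2(40) → 46
s6(45) + 46 → 91
s3(61) + s1(62) → 123
s7(71) + s4(79) → 150
91 + 123 → 214
150 + 214 → 364
The rarest symbols sit at the bottom; the longest codeword is 4 bits.

4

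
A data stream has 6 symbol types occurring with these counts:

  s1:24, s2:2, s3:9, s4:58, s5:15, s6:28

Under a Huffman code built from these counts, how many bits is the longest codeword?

5

Merge the two lowest-weight nodes at each step:
combine s2(2), s3(9) → 11
combine 11, s5(15) → 26
combine s1(24), 26 → 50
combine s6(28), 50 → 78
combine s4(58), 78 → 136
The first pair merged (s2, s3) ends up deepest, at depth 5.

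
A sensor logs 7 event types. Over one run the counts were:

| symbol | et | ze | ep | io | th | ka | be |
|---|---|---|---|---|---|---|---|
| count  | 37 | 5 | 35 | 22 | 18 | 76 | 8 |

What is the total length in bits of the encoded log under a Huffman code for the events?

Build the Huffman tree bottom-up:
ze(5) + be(8) → 13
13 + th(18) → 31
io(22) + 31 → 53
ep(35) + et(37) → 72
53 + 72 → 125
ka(76) + 125 → 201
The encoded length is the sum of every internal node's weight: 13 + 31 + 53 + 72 + 125 + 201 = 495 bits.

495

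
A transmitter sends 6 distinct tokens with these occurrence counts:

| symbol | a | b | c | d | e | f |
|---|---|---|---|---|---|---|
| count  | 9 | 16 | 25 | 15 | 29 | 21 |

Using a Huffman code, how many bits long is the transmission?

291

Greedily combine the two least-frequent nodes:
merge a(9) and d(15): 24
merge b(16) and f(21): 37
merge 24 and c(25): 49
merge e(29) and 37: 66
merge 49 and 66: 115
Each symbol's bit-cost is frequency × depth; summing gives 291 bits (equivalently 24 + 37 + 49 + 66 + 115).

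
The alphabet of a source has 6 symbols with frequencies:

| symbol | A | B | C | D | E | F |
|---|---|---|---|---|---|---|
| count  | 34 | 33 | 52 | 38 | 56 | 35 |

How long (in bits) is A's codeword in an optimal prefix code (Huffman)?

3

Huffman merges, smallest pair first:
B(33) + A(34) → 67
F(35) + D(38) → 73
C(52) + E(56) → 108
67 + 73 → 140
108 + 140 → 248
A sits 3 levels below the root, so its codeword is 3 bits.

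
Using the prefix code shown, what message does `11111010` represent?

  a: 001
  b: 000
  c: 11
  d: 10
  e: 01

Read left to right; each codeword is recognised as soon as it completes (prefix code):
  11→c | 11→c | 10→d | 10→d
Decoded message: ccdd

ccdd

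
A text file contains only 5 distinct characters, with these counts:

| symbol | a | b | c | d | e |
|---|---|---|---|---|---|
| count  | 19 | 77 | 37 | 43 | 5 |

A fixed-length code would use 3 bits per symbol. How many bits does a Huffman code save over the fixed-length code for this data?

173

Fixed-length: 3 bits × 181 symbols = 543 bits.
Huffman merges:
combine e(5), a(19) → 24
combine 24, c(37) → 61
combine d(43), 61 → 104
combine b(77), 104 → 181
Huffman total = 24 + 61 + 104 + 181 = 370 bits.
Saving = 543 − 370 = 173 bits.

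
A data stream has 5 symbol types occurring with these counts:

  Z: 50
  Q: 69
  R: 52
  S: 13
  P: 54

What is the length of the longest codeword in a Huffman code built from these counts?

3

Merge the two lowest-weight nodes at each step:
combine S(13), Z(50) → 63
combine R(52), P(54) → 106
combine 63, Q(69) → 132
combine 106, 132 → 238
The first pair merged (S, Z) ends up deepest, at depth 3.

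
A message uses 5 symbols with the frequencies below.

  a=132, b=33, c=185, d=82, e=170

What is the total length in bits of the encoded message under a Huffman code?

1319

Build the Huffman tree bottom-up:
b(33) + d(82) → 115
115 + a(132) → 247
e(170) + c(185) → 355
247 + 355 → 602
The encoded length is the sum of every internal node's weight: 115 + 247 + 355 + 602 = 1319 bits.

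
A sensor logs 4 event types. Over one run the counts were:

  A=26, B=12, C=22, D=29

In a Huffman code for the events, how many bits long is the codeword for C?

Build the tree from the bottom:
merge B(12) and C(22): 34
merge A(26) and D(29): 55
merge 34 and 55: 89
The subtree containing C is merged 2 times, so code length = 2.

2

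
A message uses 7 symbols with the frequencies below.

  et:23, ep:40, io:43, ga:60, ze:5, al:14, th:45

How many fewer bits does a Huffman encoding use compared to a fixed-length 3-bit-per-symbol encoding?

87

Fixed-length: 3 bits × 230 symbols = 690 bits.
Huffman merges:
merge ze(5) and al(14): 19
merge 19 and et(23): 42
merge ep(40) and 42: 82
merge io(43) and th(45): 88
merge ga(60) and 82: 142
merge 88 and 142: 230
Huffman total = 19 + 42 + 82 + 88 + 142 + 230 = 603 bits.
Saving = 690 − 603 = 87 bits.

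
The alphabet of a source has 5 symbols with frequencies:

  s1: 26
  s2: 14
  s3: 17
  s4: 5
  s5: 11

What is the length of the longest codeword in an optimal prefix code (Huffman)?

Merge the two lowest-weight nodes at each step:
merge s4(5) and s5(11): 16
merge s2(14) and 16: 30
merge s3(17) and s1(26): 43
merge 30 and 43: 73
The first pair merged (s4, s5) ends up deepest, at depth 3.

3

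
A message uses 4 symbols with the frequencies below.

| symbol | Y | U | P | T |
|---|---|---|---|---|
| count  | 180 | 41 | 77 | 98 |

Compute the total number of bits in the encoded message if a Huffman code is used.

Greedily combine the two least-frequent nodes:
combine U(41), P(77) → 118
combine T(98), 118 → 216
combine Y(180), 216 → 396
Each symbol's bit-cost is frequency × depth; summing gives 730 bits (equivalently 118 + 216 + 396).

730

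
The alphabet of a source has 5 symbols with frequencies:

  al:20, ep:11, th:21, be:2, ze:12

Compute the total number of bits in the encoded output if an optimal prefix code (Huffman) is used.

Build the Huffman tree bottom-up:
be(2) + ep(11) → 13
ze(12) + 13 → 25
al(20) + th(21) → 41
25 + 41 → 66
Total encoded bits = sum of merged weights = 13 + 25 + 41 + 66 = 145.

145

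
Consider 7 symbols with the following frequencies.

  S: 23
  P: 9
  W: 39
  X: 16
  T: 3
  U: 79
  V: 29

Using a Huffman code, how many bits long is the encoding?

Greedily combine the two least-frequent nodes:
merge T(3) and P(9): 12
merge 12 and X(16): 28
merge S(23) and 28: 51
merge V(29) and W(39): 68
merge 51 and 68: 119
merge U(79) and 119: 198
Total encoded bits = sum of merged weights = 12 + 28 + 51 + 68 + 119 + 198 = 476.

476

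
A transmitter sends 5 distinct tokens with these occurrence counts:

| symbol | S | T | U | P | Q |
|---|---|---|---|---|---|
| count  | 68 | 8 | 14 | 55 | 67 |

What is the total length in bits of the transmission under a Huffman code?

446

Greedily combine the two least-frequent nodes:
merge T(8) and U(14): 22
merge 22 and P(55): 77
merge Q(67) and S(68): 135
merge 77 and 135: 212
Total encoded bits = sum of merged weights = 22 + 77 + 135 + 212 = 446.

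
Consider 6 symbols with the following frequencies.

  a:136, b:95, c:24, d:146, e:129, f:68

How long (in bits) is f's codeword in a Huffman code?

4

Huffman merges, smallest pair first:
combine c(24), f(68) → 92
combine 92, b(95) → 187
combine e(129), a(136) → 265
combine d(146), 187 → 333
combine 265, 333 → 598
The subtree containing f is merged 4 times, so code length = 4.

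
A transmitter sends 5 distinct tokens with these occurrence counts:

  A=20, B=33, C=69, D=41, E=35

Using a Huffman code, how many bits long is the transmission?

449

Merge the two smallest weights repeatedly:
A(20) + B(33) → 53
E(35) + D(41) → 76
53 + C(69) → 122
76 + 122 → 198
Total encoded bits = sum of merged weights = 53 + 76 + 122 + 198 = 449.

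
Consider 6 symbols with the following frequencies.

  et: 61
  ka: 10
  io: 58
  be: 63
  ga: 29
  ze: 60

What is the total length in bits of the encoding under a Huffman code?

Build the Huffman tree bottom-up:
merge ka(10) and ga(29): 39
merge 39 and io(58): 97
merge ze(60) and et(61): 121
merge be(63) and 97: 160
merge 121 and 160: 281
Total encoded bits = sum of merged weights = 39 + 97 + 121 + 160 + 281 = 698.

698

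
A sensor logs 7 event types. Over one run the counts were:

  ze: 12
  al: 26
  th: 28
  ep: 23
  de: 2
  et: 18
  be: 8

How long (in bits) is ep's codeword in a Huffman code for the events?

2

Build the tree from the bottom:
combine de(2), be(8) → 10
combine 10, ze(12) → 22
combine et(18), 22 → 40
combine ep(23), al(26) → 49
combine th(28), 40 → 68
combine 49, 68 → 117
The subtree containing ep is merged 2 times, so code length = 2.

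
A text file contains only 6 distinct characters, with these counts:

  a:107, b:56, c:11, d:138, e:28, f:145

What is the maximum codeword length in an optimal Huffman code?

Merge the two lowest-weight nodes at each step:
merge c(11) and e(28): 39
merge 39 and b(56): 95
merge 95 and a(107): 202
merge d(138) and f(145): 283
merge 202 and 283: 485
Maximum depth reached is 4.

4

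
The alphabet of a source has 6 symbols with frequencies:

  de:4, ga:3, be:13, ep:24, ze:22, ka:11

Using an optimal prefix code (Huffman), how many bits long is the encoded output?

179

Build the Huffman tree bottom-up:
merge ga(3) and de(4): 7
merge 7 and ka(11): 18
merge be(13) and 18: 31
merge ze(22) and ep(24): 46
merge 31 and 46: 77
Total encoded bits = sum of merged weights = 7 + 18 + 31 + 46 + 77 = 179.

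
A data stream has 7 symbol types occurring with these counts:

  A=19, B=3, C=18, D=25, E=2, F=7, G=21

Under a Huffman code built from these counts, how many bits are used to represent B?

Repeatedly merge the two smallest:
combine E(2), B(3) → 5
combine 5, F(7) → 12
combine 12, C(18) → 30
combine A(19), G(21) → 40
combine D(25), 30 → 55
combine 40, 55 → 95
B's leaf is at depth 5, giving a 5-bit codeword.

5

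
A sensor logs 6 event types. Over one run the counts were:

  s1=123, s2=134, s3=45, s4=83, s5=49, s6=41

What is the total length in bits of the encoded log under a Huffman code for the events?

Build the Huffman tree bottom-up:
s6(41) + s3(45) → 86
s5(49) + s4(83) → 132
86 + s1(123) → 209
132 + s2(134) → 266
209 + 266 → 475
Total encoded bits = sum of merged weights = 86 + 132 + 209 + 266 + 475 = 1168.

1168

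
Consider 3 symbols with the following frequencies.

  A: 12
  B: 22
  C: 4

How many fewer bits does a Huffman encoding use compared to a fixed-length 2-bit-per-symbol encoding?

22

Fixed-length: 2 bits × 38 symbols = 76 bits.
Huffman merges:
merge C(4) and A(12): 16
merge 16 and B(22): 38
Huffman total = 16 + 38 = 54 bits.
Saving = 76 − 54 = 22 bits.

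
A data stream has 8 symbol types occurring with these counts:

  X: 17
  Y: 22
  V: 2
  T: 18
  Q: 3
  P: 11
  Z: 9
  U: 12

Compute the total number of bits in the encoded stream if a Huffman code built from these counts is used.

261

Merge the two smallest weights repeatedly:
combine V(2), Q(3) → 5
combine 5, Z(9) → 14
combine P(11), U(12) → 23
combine 14, X(17) → 31
combine T(18), Y(22) → 40
combine 23, 31 → 54
combine 40, 54 → 94
The encoded length is the sum of every internal node's weight: 5 + 14 + 23 + 31 + 40 + 54 + 94 = 261 bits.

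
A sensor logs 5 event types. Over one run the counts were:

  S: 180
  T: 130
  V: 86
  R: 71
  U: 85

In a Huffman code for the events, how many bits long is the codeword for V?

2

Huffman merges, smallest pair first:
merge R(71) and U(85): 156
merge V(86) and T(130): 216
merge 156 and S(180): 336
merge 216 and 336: 552
V's leaf is at depth 2, giving a 2-bit codeword.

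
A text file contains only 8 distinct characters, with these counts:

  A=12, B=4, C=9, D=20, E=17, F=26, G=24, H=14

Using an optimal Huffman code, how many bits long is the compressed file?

Build the Huffman tree bottom-up:
combine B(4), C(9) → 13
combine A(12), 13 → 25
combine H(14), E(17) → 31
combine D(20), G(24) → 44
combine 25, F(26) → 51
combine 31, 44 → 75
combine 51, 75 → 126
The encoded length is the sum of every internal node's weight: 13 + 25 + 31 + 44 + 51 + 75 + 126 = 365 bits.

365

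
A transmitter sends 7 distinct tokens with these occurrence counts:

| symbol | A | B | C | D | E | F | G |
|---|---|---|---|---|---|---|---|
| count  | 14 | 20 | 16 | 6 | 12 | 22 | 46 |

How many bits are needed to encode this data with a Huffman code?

358

Greedily combine the two least-frequent nodes:
D(6) + E(12) → 18
A(14) + C(16) → 30
18 + B(20) → 38
F(22) + 30 → 52
38 + G(46) → 84
52 + 84 → 136
The encoded length is the sum of every internal node's weight: 18 + 30 + 38 + 52 + 84 + 136 = 358 bits.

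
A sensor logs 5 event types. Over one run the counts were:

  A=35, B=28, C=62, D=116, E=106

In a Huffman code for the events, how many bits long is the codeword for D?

Repeatedly merge the two smallest:
B(28) + A(35) → 63
C(62) + 63 → 125
E(106) + D(116) → 222
125 + 222 → 347
D's leaf is at depth 2, giving a 2-bit codeword.

2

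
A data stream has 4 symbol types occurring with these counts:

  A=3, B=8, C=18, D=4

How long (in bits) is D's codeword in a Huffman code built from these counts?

3

Repeatedly merge the two smallest:
merge A(3) and D(4): 7
merge 7 and B(8): 15
merge 15 and C(18): 33
D's leaf is at depth 3, giving a 3-bit codeword.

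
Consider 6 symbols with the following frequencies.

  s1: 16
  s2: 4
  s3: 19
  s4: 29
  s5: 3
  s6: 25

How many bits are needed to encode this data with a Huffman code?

222

Greedily combine the two least-frequent nodes:
merge s5(3) and s2(4): 7
merge 7 and s1(16): 23
merge s3(19) and 23: 42
merge s6(25) and s4(29): 54
merge 42 and 54: 96
The encoded length is the sum of every internal node's weight: 7 + 23 + 42 + 54 + 96 = 222 bits.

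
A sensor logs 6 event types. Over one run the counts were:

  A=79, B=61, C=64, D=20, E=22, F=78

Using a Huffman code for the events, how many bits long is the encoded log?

Greedily combine the two least-frequent nodes:
combine D(20), E(22) → 42
combine 42, B(61) → 103
combine C(64), F(78) → 142
combine A(79), 103 → 182
combine 142, 182 → 324
Total encoded bits = sum of merged weights = 42 + 103 + 142 + 182 + 324 = 793.

793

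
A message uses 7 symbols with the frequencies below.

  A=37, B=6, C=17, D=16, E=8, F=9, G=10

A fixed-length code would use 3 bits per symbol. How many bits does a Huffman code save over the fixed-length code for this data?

41

Fixed-length: 3 bits × 103 symbols = 309 bits.
Huffman merges:
combine B(6), E(8) → 14
combine F(9), G(10) → 19
combine 14, D(16) → 30
combine C(17), 19 → 36
combine 30, 36 → 66
combine A(37), 66 → 103
Huffman total = 14 + 19 + 30 + 36 + 66 + 103 = 268 bits.
Saving = 309 − 268 = 41 bits.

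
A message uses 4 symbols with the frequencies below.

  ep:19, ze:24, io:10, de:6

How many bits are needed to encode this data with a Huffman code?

Build the Huffman tree bottom-up:
merge de(6) and io(10): 16
merge 16 and ep(19): 35
merge ze(24) and 35: 59
The encoded length is the sum of every internal node's weight: 16 + 35 + 59 = 110 bits.

110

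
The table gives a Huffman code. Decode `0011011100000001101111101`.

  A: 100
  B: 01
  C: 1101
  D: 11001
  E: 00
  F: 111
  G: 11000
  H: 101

Read left to right; each codeword is recognised as soon as it completes (prefix code):
  00→E | 1101→C | 11000→G | 00→E | 00→E | 1101→C | 111→F | 101→H
Decoded message: ECGEECFH

ECGEECFH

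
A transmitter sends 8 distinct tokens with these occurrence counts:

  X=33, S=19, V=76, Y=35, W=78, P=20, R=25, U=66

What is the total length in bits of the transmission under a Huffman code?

Greedily combine the two least-frequent nodes:
merge S(19) and P(20): 39
merge R(25) and X(33): 58
merge Y(35) and 39: 74
merge 58 and U(66): 124
merge 74 and V(76): 150
merge W(78) and 124: 202
merge 150 and 202: 352
Each symbol's bit-cost is frequency × depth; summing gives 999 bits (equivalently 39 + 58 + 74 + 124 + 150 + 202 + 352).

999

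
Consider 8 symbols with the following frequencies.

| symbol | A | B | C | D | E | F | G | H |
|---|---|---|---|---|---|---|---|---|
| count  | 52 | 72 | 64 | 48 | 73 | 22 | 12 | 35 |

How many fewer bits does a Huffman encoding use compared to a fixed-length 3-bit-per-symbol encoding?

42

Fixed-length: 3 bits × 378 symbols = 1134 bits.
Huffman merges:
G(12) + F(22) → 34
34 + H(35) → 69
D(48) + A(52) → 100
C(64) + 69 → 133
B(72) + E(73) → 145
100 + 133 → 233
145 + 233 → 378
Huffman total = 34 + 69 + 100 + 133 + 145 + 233 + 378 = 1092 bits.
Saving = 1134 − 1092 = 42 bits.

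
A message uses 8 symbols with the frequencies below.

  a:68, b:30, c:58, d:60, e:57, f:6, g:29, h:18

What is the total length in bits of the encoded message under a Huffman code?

927

Greedily combine the two least-frequent nodes:
merge f(6) and h(18): 24
merge 24 and g(29): 53
merge b(30) and 53: 83
merge e(57) and c(58): 115
merge d(60) and a(68): 128
merge 83 and 115: 198
merge 128 and 198: 326
The encoded length is the sum of every internal node's weight: 24 + 53 + 83 + 115 + 128 + 198 + 326 = 927 bits.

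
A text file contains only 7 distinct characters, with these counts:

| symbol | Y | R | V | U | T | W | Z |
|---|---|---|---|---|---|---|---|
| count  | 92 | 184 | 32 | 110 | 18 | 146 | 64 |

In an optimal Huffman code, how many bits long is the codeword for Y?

3

Huffman merges, smallest pair first:
merge T(18) and V(32): 50
merge 50 and Z(64): 114
merge Y(92) and U(110): 202
merge 114 and W(146): 260
merge R(184) and 202: 386
merge 260 and 386: 646
Y sits 3 levels below the root, so its codeword is 3 bits.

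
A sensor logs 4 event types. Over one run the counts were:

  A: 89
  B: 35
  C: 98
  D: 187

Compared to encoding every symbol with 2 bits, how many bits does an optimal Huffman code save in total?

Fixed-length: 2 bits × 409 symbols = 818 bits.
Huffman merges:
B(35) + A(89) → 124
C(98) + 124 → 222
D(187) + 222 → 409
Huffman total = 124 + 222 + 409 = 755 bits.
Saving = 818 − 755 = 63 bits.

63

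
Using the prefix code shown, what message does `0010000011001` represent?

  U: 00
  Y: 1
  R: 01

Read left to right; each codeword is recognised as soon as it completes (prefix code):
  00→U | 1→Y | 00→U | 00→U | 01→R | 1→Y | 00→U | 1→Y
Decoded message: UYUURYUY

UYUURYUY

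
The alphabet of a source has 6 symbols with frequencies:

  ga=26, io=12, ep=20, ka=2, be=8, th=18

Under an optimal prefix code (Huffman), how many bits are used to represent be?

Repeatedly merge the two smallest:
ka(2) + be(8) → 10
10 + io(12) → 22
th(18) + ep(20) → 38
22 + ga(26) → 48
38 + 48 → 86
be's leaf is at depth 4, giving a 4-bit codeword.

4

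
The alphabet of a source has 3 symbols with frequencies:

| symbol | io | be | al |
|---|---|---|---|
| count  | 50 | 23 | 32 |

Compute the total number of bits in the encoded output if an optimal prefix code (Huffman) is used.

160

Greedily combine the two least-frequent nodes:
merge be(23) and al(32): 55
merge io(50) and 55: 105
Total encoded bits = sum of merged weights = 55 + 105 = 160.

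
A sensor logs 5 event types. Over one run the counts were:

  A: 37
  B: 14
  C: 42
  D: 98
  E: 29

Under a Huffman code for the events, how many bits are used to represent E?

3

Build the tree from the bottom:
combine B(14), E(29) → 43
combine A(37), C(42) → 79
combine 43, 79 → 122
combine D(98), 122 → 220
E sits 3 levels below the root, so its codeword is 3 bits.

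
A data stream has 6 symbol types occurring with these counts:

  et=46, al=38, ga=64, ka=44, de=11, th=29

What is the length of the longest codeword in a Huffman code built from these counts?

4

Merge the two lowest-weight nodes at each step:
combine de(11), th(29) → 40
combine al(38), 40 → 78
combine ka(44), et(46) → 90
combine ga(64), 78 → 142
combine 90, 142 → 232
The first pair merged (de, th) ends up deepest, at depth 4.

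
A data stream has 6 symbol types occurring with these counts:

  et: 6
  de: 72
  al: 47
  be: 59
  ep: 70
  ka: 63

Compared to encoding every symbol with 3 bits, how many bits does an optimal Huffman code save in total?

Fixed-length: 3 bits × 317 symbols = 951 bits.
Huffman merges:
et(6) + al(47) → 53
53 + be(59) → 112
ka(63) + ep(70) → 133
de(72) + 112 → 184
133 + 184 → 317
Huffman total = 53 + 112 + 133 + 184 + 317 = 799 bits.
Saving = 951 − 799 = 152 bits.

152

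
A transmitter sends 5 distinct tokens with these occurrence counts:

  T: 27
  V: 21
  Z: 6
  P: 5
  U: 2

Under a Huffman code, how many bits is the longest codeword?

4

Merge the two lowest-weight nodes at each step:
merge U(2) and P(5): 7
merge Z(6) and 7: 13
merge 13 and V(21): 34
merge T(27) and 34: 61
The rarest symbols sit at the bottom; the longest codeword is 4 bits.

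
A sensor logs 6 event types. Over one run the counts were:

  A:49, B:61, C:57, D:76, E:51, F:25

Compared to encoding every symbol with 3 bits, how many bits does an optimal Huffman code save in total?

Fixed-length: 3 bits × 319 symbols = 957 bits.
Huffman merges:
F(25) + A(49) → 74
E(51) + C(57) → 108
B(61) + 74 → 135
D(76) + 108 → 184
135 + 184 → 319
Huffman total = 74 + 108 + 135 + 184 + 319 = 820 bits.
Saving = 957 − 820 = 137 bits.

137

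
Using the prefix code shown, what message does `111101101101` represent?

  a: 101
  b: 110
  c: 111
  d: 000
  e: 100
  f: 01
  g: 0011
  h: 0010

Read left to right; each codeword is recognised as soon as it completes (prefix code):
  111→c | 101→a | 101→a | 101→a
Decoded message: caaa

caaa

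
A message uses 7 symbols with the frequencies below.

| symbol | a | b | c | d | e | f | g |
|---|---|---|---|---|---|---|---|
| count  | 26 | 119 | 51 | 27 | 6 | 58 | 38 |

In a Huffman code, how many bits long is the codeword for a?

Huffman merges, smallest pair first:
e(6) + a(26) → 32
d(27) + 32 → 59
g(38) + c(51) → 89
f(58) + 59 → 117
89 + 117 → 206
b(119) + 206 → 325
a sits 5 levels below the root, so its codeword is 5 bits.

5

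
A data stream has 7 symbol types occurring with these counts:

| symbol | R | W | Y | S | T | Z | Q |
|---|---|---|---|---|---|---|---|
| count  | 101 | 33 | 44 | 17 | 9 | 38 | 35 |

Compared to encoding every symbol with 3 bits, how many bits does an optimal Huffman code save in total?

119

Fixed-length: 3 bits × 277 symbols = 831 bits.
Huffman merges:
combine T(9), S(17) → 26
combine 26, W(33) → 59
combine Q(35), Z(38) → 73
combine Y(44), 59 → 103
combine 73, R(101) → 174
combine 103, 174 → 277
Huffman total = 26 + 59 + 73 + 103 + 174 + 277 = 712 bits.
Saving = 831 − 712 = 119 bits.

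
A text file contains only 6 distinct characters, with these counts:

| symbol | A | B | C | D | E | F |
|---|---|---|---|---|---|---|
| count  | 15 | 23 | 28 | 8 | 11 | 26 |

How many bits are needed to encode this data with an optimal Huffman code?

275

Build the Huffman tree bottom-up:
merge D(8) and E(11): 19
merge A(15) and 19: 34
merge B(23) and F(26): 49
merge C(28) and 34: 62
merge 49 and 62: 111
Total encoded bits = sum of merged weights = 19 + 34 + 49 + 62 + 111 = 275.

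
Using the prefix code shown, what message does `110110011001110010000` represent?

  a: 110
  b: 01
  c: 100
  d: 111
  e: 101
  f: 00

aabcdfcf

Read left to right; each codeword is recognised as soon as it completes (prefix code):
  110→a | 110→a | 01→b | 100→c | 111→d | 00→f | 100→c | 00→f
Decoded message: aabcdfcf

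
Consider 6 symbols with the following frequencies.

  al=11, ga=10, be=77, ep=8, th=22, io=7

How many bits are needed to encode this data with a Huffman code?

Build the Huffman tree bottom-up:
io(7) + ep(8) → 15
ga(10) + al(11) → 21
15 + 21 → 36
th(22) + 36 → 58
58 + be(77) → 135
The encoded length is the sum of every internal node's weight: 15 + 21 + 36 + 58 + 135 = 265 bits.

265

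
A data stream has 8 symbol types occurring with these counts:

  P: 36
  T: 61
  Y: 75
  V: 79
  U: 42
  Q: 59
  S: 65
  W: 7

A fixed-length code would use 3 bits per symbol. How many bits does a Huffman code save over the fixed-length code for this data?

36

Fixed-length: 3 bits × 424 symbols = 1272 bits.
Huffman merges:
merge W(7) and P(36): 43
merge U(42) and 43: 85
merge Q(59) and T(61): 120
merge S(65) and Y(75): 140
merge V(79) and 85: 164
merge 120 and 140: 260
merge 164 and 260: 424
Huffman total = 43 + 85 + 120 + 140 + 164 + 260 + 424 = 1236 bits.
Saving = 1272 − 1236 = 36 bits.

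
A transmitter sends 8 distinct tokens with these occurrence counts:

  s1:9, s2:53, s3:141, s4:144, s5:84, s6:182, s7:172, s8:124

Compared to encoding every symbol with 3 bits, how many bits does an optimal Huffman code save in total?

146

Fixed-length: 3 bits × 909 symbols = 2727 bits.
Huffman merges:
combine s1(9), s2(53) → 62
combine 62, s5(84) → 146
combine s8(124), s3(141) → 265
combine s4(144), 146 → 290
combine s7(172), s6(182) → 354
combine 265, 290 → 555
combine 354, 555 → 909
Huffman total = 62 + 146 + 265 + 290 + 354 + 555 + 909 = 2581 bits.
Saving = 2727 − 2581 = 146 bits.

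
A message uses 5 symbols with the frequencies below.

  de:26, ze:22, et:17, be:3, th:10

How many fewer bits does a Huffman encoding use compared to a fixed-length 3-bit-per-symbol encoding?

Fixed-length: 3 bits × 78 symbols = 234 bits.
Huffman merges:
be(3) + th(10) → 13
13 + et(17) → 30
ze(22) + de(26) → 48
30 + 48 → 78
Huffman total = 13 + 30 + 48 + 78 = 169 bits.
Saving = 234 − 169 = 65 bits.

65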